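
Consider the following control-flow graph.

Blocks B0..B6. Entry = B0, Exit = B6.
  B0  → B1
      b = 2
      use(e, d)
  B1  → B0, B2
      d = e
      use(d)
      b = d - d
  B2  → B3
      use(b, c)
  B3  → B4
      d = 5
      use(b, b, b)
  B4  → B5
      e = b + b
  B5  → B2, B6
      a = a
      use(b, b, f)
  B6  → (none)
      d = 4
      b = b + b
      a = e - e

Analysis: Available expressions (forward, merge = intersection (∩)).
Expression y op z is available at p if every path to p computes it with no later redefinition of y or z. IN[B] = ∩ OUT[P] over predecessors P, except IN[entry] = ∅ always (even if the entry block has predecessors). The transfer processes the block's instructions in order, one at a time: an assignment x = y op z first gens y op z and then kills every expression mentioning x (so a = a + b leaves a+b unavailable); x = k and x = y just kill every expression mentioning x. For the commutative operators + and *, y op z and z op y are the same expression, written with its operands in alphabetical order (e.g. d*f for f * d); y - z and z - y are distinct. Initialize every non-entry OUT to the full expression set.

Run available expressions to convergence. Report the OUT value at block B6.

Converged values:
  B0: | IN={} | OUT={}
  B1: | IN={} | OUT={d-d}
  B2: | IN={} | OUT={}
  B3: | IN={} | OUT={}
  B4: | IN={} | OUT={b+b}
  B5: | IN={b+b} | OUT={b+b}
  B6: | IN={b+b} | OUT={e-e}

Merge at B6: IN[B6] = OUT[B5] = {b+b}
Applying B6's transfer function to that IN value gives OUT[B6] (row B6 above).

Answer: {e-e}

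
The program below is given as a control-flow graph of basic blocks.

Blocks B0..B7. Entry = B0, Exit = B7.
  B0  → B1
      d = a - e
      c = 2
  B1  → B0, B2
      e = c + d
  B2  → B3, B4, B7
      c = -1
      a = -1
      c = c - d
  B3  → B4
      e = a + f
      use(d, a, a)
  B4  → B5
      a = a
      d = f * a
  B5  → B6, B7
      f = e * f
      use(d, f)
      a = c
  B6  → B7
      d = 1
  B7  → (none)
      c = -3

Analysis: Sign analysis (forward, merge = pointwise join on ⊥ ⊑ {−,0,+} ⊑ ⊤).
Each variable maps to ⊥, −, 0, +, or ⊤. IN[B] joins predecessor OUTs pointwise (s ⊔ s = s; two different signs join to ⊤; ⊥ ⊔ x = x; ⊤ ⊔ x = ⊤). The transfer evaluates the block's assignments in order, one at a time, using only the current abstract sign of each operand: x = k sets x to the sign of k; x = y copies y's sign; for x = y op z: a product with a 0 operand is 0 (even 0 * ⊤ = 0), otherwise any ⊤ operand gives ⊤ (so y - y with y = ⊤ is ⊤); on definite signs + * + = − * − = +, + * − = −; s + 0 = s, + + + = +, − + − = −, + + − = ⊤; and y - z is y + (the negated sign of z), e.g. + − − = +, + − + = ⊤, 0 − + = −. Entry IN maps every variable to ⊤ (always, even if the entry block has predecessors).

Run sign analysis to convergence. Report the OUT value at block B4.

Converged values:
  B0:  IN=(all ⊤)  OUT={c:+; rest ⊤}
  B1:  IN={c:+; rest ⊤}  OUT={c:+; rest ⊤}
  B2:  IN={c:+; rest ⊤}  OUT={a:-; rest ⊤}
  B3:  IN={a:-; rest ⊤}  OUT={a:-; rest ⊤}
  B4:  IN={a:-; rest ⊤}  OUT={a:-; rest ⊤}
  B5:  IN={a:-; rest ⊤}  OUT=(all ⊤)
  B6:  IN=(all ⊤)  OUT={d:+; rest ⊤}
  B7:  IN=(all ⊤)  OUT={c:-; rest ⊤}

Merge at B4: IN[B4] = OUT[B2] ⊔ OUT[B3] = {a: -, b: ⊤, c: ⊤, d: ⊤, e: ⊤, f: ⊤}
Applying B4's transfer function to that IN value gives OUT[B4] (row B4 above).

Answer: {a: -, b: ⊤, c: ⊤, d: ⊤, e: ⊤, f: ⊤}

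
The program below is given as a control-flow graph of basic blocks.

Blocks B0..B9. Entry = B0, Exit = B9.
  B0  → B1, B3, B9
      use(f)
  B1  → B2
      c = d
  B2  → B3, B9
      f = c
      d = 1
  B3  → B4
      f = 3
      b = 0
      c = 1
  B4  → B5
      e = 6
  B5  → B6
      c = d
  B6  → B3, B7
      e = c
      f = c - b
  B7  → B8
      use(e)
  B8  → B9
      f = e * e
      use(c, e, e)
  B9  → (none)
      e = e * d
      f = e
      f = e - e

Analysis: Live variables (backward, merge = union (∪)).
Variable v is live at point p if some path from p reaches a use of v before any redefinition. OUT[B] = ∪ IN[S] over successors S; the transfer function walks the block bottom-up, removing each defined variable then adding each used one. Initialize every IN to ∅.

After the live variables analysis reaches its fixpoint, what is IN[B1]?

Per-block solution:
  B0: | IN={d, e, f} | OUT={d, e}
  B1: | IN={d, e} | OUT={c, e}
  B2: | IN={c, e} | OUT={d, e}
  B3: | IN={d} | OUT={b, d}
  B4: | IN={b, d} | OUT={b, d}
  B5: | IN={b, d} | OUT={b, c, d}
  B6: | IN={b, c, d} | OUT={c, d, e}
  B7: | IN={c, d, e} | OUT={c, d, e}
  B8: | IN={c, d, e} | OUT={d, e}
  B9: | IN={d, e} | OUT={}

Merge at B1: OUT[B1] = IN[B2] = {c, e}
Applying B1's transfer function to that OUT value gives IN[B1] (row B1 above).

Answer: {d, e}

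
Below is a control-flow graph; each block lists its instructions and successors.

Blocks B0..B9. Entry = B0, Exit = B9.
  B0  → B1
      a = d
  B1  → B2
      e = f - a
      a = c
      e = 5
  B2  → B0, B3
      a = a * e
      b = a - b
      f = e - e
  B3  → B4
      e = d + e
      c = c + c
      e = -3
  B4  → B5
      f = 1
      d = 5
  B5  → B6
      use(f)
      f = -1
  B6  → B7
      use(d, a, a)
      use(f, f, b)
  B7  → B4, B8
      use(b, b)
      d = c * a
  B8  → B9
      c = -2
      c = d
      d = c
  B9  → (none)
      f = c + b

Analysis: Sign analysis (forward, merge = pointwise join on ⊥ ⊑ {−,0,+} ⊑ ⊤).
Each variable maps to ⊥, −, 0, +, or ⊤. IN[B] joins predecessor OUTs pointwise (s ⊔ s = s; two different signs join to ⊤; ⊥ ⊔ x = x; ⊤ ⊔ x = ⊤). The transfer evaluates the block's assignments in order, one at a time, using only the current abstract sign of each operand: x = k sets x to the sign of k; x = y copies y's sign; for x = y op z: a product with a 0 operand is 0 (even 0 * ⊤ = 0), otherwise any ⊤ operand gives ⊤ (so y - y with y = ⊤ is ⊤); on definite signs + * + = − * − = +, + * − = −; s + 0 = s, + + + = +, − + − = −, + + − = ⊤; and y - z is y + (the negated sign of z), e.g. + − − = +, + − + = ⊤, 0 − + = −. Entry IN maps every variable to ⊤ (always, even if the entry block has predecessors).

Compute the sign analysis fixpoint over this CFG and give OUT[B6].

Fixpoint table:
  B0:  IN=(all ⊤)  OUT=(all ⊤)
  B1:  IN=(all ⊤)  OUT={e:+; rest ⊤}
  B2:  IN={e:+; rest ⊤}  OUT={e:+; rest ⊤}
  B3:  IN={e:+; rest ⊤}  OUT={e:-; rest ⊤}
  B4:  IN={e:-; rest ⊤}  OUT={d:+, e:-, f:+; rest ⊤}
  B5:  IN={d:+, e:-, f:+; rest ⊤}  OUT={d:+, e:-, f:-; rest ⊤}
  B6:  IN={d:+, e:-, f:-; rest ⊤}  OUT={d:+, e:-, f:-; rest ⊤}
  B7:  IN={d:+, e:-, f:-; rest ⊤}  OUT={e:-, f:-; rest ⊤}
  B8:  IN={e:-, f:-; rest ⊤}  OUT={e:-, f:-; rest ⊤}
  B9:  IN={e:-, f:-; rest ⊤}  OUT={e:-; rest ⊤}

Merge at B6: IN[B6] = OUT[B5] = {a: ⊤, b: ⊤, c: ⊤, d: +, e: -, f: -}
Applying B6's transfer function to that IN value gives OUT[B6] (row B6 above).

Answer: {a: ⊤, b: ⊤, c: ⊤, d: +, e: -, f: -}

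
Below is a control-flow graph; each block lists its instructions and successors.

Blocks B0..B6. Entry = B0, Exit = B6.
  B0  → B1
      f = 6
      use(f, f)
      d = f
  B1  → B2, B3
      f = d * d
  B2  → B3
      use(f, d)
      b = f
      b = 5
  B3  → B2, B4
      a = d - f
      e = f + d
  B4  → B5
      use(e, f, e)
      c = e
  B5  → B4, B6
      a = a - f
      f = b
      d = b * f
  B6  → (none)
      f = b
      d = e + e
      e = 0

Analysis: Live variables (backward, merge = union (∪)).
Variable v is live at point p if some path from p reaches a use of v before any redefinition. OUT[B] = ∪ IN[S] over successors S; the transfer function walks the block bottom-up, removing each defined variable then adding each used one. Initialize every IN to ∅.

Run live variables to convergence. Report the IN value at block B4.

Answer: {a, b, e, f}

Derivation:
Converged values:
  B0:   IN={b}   OUT={b, d}
  B1:   IN={b, d}   OUT={b, d, f}
  B2:   IN={d, f}   OUT={b, d, f}
  B3:   IN={b, d, f}   OUT={a, b, d, e, f}
  B4:   IN={a, b, e, f}   OUT={a, b, e, f}
  B5:   IN={a, b, e, f}   OUT={a, b, e, f}
  B6:   IN={b, e}   OUT={}

Merge at B4: OUT[B4] = IN[B5] = {a, b, e, f}
Applying B4's transfer function to that OUT value gives IN[B4] (row B4 above).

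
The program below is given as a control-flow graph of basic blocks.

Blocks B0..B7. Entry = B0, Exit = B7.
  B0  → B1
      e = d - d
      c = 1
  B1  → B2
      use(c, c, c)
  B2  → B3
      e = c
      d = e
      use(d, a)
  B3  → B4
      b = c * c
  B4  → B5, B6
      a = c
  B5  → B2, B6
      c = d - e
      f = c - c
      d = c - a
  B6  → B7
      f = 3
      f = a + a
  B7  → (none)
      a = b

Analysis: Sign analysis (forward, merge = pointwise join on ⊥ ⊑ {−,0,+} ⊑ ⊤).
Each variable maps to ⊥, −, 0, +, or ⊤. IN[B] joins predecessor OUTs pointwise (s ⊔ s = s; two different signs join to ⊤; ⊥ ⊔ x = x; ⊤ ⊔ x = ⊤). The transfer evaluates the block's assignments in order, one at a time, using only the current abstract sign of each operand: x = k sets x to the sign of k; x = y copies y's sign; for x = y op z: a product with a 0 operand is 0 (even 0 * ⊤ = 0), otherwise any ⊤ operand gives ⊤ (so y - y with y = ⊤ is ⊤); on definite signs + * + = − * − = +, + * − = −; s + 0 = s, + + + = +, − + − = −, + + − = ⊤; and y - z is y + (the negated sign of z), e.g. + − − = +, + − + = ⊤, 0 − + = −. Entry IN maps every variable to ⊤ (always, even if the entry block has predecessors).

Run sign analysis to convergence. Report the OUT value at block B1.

Answer: {a: ⊤, b: ⊤, c: +, d: ⊤, e: ⊤, f: ⊤}

Derivation:
Per-block solution:
  B0:   IN=(all ⊤)   OUT={c:+; rest ⊤}
  B1:   IN={c:+; rest ⊤}   OUT={c:+; rest ⊤}
  B2:   IN=(all ⊤)   OUT=(all ⊤)
  B3:   IN=(all ⊤)   OUT=(all ⊤)
  B4:   IN=(all ⊤)   OUT=(all ⊤)
  B5:   IN=(all ⊤)   OUT=(all ⊤)
  B6:   IN=(all ⊤)   OUT=(all ⊤)
  B7:   IN=(all ⊤)   OUT=(all ⊤)

Merge at B1: IN[B1] = OUT[B0] = {a: ⊤, b: ⊤, c: +, d: ⊤, e: ⊤, f: ⊤}
Applying B1's transfer function to that IN value gives OUT[B1] (row B1 above).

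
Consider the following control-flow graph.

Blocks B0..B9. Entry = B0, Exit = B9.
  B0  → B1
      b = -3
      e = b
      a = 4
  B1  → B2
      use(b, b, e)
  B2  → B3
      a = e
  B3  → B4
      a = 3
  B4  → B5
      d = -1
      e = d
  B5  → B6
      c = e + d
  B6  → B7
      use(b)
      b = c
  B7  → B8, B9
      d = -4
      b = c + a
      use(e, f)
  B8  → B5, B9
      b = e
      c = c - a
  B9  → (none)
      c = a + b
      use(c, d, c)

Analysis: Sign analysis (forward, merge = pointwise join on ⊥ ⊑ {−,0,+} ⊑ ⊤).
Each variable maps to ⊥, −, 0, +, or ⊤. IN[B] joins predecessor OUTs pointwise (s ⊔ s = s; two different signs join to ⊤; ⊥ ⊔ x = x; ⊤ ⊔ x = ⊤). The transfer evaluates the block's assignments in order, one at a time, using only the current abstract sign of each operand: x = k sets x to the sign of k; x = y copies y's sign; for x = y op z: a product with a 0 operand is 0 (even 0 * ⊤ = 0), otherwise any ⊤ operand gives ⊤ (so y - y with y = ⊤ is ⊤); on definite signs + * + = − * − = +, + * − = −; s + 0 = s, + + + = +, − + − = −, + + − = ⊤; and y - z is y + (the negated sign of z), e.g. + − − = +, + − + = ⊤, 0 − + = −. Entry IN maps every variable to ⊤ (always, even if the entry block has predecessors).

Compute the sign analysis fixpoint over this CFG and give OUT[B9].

Fixpoint table:
  B0:  IN=(all ⊤)  OUT={a:+, b:-, e:-; rest ⊤}
  B1:  IN={a:+, b:-, e:-; rest ⊤}  OUT={a:+, b:-, e:-; rest ⊤}
  B2:  IN={a:+, b:-, e:-; rest ⊤}  OUT={a:-, b:-, e:-; rest ⊤}
  B3:  IN={a:-, b:-, e:-; rest ⊤}  OUT={a:+, b:-, e:-; rest ⊤}
  B4:  IN={a:+, b:-, e:-; rest ⊤}  OUT={a:+, b:-, d:-, e:-; rest ⊤}
  B5:  IN={a:+, b:-, d:-, e:-; rest ⊤}  OUT={a:+, b:-, c:-, d:-, e:-; rest ⊤}
  B6:  IN={a:+, b:-, c:-, d:-, e:-; rest ⊤}  OUT={a:+, b:-, c:-, d:-, e:-; rest ⊤}
  B7:  IN={a:+, b:-, c:-, d:-, e:-; rest ⊤}  OUT={a:+, c:-, d:-, e:-; rest ⊤}
  B8:  IN={a:+, c:-, d:-, e:-; rest ⊤}  OUT={a:+, b:-, c:-, d:-, e:-; rest ⊤}
  B9:  IN={a:+, c:-, d:-, e:-; rest ⊤}  OUT={a:+, d:-, e:-; rest ⊤}

Merge at B9: IN[B9] = OUT[B7] ⊔ OUT[B8] = {a: +, b: ⊤, c: -, d: -, e: -, f: ⊤}
Applying B9's transfer function to that IN value gives OUT[B9] (row B9 above).

Answer: {a: +, b: ⊤, c: ⊤, d: -, e: -, f: ⊤}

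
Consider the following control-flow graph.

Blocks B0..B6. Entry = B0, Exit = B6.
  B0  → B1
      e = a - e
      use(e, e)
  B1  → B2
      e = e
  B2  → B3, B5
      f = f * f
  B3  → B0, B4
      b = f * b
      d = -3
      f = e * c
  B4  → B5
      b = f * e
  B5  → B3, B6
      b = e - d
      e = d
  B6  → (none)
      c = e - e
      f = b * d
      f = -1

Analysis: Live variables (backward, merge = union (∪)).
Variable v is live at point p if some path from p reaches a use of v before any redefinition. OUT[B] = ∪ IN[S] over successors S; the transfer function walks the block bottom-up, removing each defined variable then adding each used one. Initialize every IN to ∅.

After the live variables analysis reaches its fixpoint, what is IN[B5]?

Answer: {a, c, d, e, f}

Trace:
Converged values:
  B0: | IN={a, b, c, d, e, f} | OUT={a, b, c, d, e, f}
  B1: | IN={a, b, c, d, e, f} | OUT={a, b, c, d, e, f}
  B2: | IN={a, b, c, d, e, f} | OUT={a, b, c, d, e, f}
  B3: | IN={a, b, c, e, f} | OUT={a, b, c, d, e, f}
  B4: | IN={a, c, d, e, f} | OUT={a, c, d, e, f}
  B5: | IN={a, c, d, e, f} | OUT={a, b, c, d, e, f}
  B6: | IN={b, d, e} | OUT={}

Merge at B5: OUT[B5] = IN[B3] ⊔ IN[B6] = {a, b, c, d, e, f}
Applying B5's transfer function to that OUT value gives IN[B5] (row B5 above).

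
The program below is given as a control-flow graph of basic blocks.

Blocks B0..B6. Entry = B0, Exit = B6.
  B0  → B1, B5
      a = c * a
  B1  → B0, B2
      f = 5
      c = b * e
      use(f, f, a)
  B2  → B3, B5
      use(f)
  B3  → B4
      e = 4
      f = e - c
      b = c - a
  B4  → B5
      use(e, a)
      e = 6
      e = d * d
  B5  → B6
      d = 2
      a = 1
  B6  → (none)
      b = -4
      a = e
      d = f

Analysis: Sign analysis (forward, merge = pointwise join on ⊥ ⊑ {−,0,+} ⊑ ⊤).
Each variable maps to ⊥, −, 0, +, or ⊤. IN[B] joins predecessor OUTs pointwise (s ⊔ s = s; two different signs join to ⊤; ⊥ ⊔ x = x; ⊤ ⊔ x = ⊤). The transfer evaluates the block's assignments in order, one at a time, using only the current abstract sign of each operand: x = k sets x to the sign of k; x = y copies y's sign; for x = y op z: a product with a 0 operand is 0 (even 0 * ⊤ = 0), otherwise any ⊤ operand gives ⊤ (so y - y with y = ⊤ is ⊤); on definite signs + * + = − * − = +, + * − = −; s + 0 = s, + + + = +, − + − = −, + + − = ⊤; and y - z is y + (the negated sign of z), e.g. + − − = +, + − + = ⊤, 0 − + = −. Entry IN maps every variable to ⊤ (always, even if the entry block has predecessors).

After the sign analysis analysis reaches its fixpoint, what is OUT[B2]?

Per-block solution:
  B0: | IN=(all ⊤) | OUT=(all ⊤)
  B1: | IN=(all ⊤) | OUT={f:+; rest ⊤}
  B2: | IN={f:+; rest ⊤} | OUT={f:+; rest ⊤}
  B3: | IN={f:+; rest ⊤} | OUT={e:+; rest ⊤}
  B4: | IN={e:+; rest ⊤} | OUT=(all ⊤)
  B5: | IN=(all ⊤) | OUT={a:+, d:+; rest ⊤}
  B6: | IN={a:+, d:+; rest ⊤} | OUT={b:-; rest ⊤}

Merge at B2: IN[B2] = OUT[B1] = {a: ⊤, b: ⊤, c: ⊤, d: ⊤, e: ⊤, f: +}
Applying B2's transfer function to that IN value gives OUT[B2] (row B2 above).

Answer: {a: ⊤, b: ⊤, c: ⊤, d: ⊤, e: ⊤, f: +}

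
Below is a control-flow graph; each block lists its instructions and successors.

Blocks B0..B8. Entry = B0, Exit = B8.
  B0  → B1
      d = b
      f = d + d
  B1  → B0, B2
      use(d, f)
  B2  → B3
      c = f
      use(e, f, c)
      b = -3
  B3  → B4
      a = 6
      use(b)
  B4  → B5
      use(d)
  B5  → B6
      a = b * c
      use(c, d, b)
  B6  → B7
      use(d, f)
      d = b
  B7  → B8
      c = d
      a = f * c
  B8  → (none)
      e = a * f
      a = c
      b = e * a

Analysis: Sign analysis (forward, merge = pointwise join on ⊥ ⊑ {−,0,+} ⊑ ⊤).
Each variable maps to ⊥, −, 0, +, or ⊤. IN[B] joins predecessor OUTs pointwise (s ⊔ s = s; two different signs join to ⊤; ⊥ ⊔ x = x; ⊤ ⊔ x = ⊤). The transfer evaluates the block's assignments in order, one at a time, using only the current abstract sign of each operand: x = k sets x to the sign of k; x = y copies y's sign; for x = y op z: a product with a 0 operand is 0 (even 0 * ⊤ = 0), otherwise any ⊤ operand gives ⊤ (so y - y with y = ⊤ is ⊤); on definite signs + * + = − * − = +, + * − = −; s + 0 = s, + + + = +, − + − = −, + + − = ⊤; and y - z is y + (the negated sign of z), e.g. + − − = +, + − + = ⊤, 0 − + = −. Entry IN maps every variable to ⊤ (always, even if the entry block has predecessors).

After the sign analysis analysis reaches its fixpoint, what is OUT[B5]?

Converged values:
  B0:  IN=(all ⊤)  OUT=(all ⊤)
  B1:  IN=(all ⊤)  OUT=(all ⊤)
  B2:  IN=(all ⊤)  OUT={b:-; rest ⊤}
  B3:  IN={b:-; rest ⊤}  OUT={a:+, b:-; rest ⊤}
  B4:  IN={a:+, b:-; rest ⊤}  OUT={a:+, b:-; rest ⊤}
  B5:  IN={a:+, b:-; rest ⊤}  OUT={b:-; rest ⊤}
  B6:  IN={b:-; rest ⊤}  OUT={b:-, d:-; rest ⊤}
  B7:  IN={b:-, d:-; rest ⊤}  OUT={b:-, c:-, d:-; rest ⊤}
  B8:  IN={b:-, c:-, d:-; rest ⊤}  OUT={a:-, c:-, d:-; rest ⊤}

Merge at B5: IN[B5] = OUT[B4] = {a: +, b: -, c: ⊤, d: ⊤, e: ⊤, f: ⊤}
Applying B5's transfer function to that IN value gives OUT[B5] (row B5 above).

Answer: {a: ⊤, b: -, c: ⊤, d: ⊤, e: ⊤, f: ⊤}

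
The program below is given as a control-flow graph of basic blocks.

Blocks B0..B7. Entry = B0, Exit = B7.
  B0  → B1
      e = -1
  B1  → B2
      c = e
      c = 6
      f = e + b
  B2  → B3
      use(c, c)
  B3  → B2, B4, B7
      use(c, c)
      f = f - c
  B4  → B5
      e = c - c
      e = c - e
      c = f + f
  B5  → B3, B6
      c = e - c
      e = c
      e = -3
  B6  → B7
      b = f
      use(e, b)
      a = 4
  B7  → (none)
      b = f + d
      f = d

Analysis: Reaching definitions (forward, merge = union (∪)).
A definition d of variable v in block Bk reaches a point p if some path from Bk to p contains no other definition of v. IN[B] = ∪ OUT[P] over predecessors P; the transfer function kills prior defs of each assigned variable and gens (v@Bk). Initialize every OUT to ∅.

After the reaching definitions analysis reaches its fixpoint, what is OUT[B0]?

Answer: {e@B0}

Derivation:
Per-block solution:
  B0:   IN={}   OUT={e@B0}
  B1:   IN={e@B0}   OUT={c@B1, e@B0, f@B1}
  B2:   IN={c@B1, c@B5, e@B0, e@B5, f@B1, f@B3}   OUT={c@B1, c@B5, e@B0, e@B5, f@B1, f@B3}
  B3:   IN={c@B1, c@B5, e@B0, e@B5, f@B1, f@B3}   OUT={c@B1, c@B5, e@B0, e@B5, f@B3}
  B4:   IN={c@B1, c@B5, e@B0, e@B5, f@B3}   OUT={c@B4, e@B4, f@B3}
  B5:   IN={c@B4, e@B4, f@B3}   OUT={c@B5, e@B5, f@B3}
  B6:   IN={c@B5, e@B5, f@B3}   OUT={a@B6, b@B6, c@B5, e@B5, f@B3}
  B7:   IN={a@B6, b@B6, c@B1, c@B5, e@B0, e@B5, f@B3}   OUT={a@B6, b@B7, c@B1, c@B5, e@B0, e@B5, f@B7}

B0 is the boundary node: IN[B0] = {}
Applying B0's transfer function to that IN value gives OUT[B0] (row B0 above).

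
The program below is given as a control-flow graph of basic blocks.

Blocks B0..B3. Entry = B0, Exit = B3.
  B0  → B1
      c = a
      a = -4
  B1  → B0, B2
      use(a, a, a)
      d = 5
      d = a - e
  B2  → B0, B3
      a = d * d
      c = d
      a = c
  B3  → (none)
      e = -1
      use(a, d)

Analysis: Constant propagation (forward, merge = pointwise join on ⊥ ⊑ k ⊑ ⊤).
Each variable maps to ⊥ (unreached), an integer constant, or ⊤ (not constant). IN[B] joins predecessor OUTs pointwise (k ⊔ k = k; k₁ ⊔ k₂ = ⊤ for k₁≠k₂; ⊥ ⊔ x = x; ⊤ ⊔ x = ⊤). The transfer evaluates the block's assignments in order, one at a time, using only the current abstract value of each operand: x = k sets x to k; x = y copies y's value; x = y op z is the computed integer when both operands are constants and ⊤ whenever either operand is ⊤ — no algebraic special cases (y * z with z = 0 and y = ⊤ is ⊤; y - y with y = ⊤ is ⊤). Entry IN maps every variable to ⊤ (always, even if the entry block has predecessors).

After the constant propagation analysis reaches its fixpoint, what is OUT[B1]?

Answer: {a: -4, b: ⊤, c: ⊤, d: ⊤, e: ⊤, f: ⊤}

Derivation:
Fixpoint table:
  B0:  IN=(all ⊤)  OUT={a:-4; rest ⊤}
  B1:  IN={a:-4; rest ⊤}  OUT={a:-4; rest ⊤}
  B2:  IN={a:-4; rest ⊤}  OUT=(all ⊤)
  B3:  IN=(all ⊤)  OUT={e:-1; rest ⊤}

Merge at B1: IN[B1] = OUT[B0] = {a: -4, b: ⊤, c: ⊤, d: ⊤, e: ⊤, f: ⊤}
Applying B1's transfer function to that IN value gives OUT[B1] (row B1 above).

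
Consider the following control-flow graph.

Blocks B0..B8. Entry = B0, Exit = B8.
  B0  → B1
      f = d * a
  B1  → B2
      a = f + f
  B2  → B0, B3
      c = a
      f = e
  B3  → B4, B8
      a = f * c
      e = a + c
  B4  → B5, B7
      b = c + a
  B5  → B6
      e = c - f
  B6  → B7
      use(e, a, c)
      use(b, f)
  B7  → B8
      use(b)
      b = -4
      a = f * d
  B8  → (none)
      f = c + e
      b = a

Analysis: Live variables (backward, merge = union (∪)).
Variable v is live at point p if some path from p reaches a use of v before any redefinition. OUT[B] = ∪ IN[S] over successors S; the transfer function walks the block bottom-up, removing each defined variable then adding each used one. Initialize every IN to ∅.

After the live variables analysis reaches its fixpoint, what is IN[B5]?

Fixpoint table:
  B0:   IN={a, d, e}   OUT={d, e, f}
  B1:   IN={d, e, f}   OUT={a, d, e}
  B2:   IN={a, d, e}   OUT={a, c, d, e, f}
  B3:   IN={c, d, f}   OUT={a, c, d, e, f}
  B4:   IN={a, c, d, e, f}   OUT={a, b, c, d, e, f}
  B5:   IN={a, b, c, d, f}   OUT={a, b, c, d, e, f}
  B6:   IN={a, b, c, d, e, f}   OUT={b, c, d, e, f}
  B7:   IN={b, c, d, e, f}   OUT={a, c, e}
  B8:   IN={a, c, e}   OUT={}

Merge at B5: OUT[B5] = IN[B6] = {a, b, c, d, e, f}
Applying B5's transfer function to that OUT value gives IN[B5] (row B5 above).

Answer: {a, b, c, d, f}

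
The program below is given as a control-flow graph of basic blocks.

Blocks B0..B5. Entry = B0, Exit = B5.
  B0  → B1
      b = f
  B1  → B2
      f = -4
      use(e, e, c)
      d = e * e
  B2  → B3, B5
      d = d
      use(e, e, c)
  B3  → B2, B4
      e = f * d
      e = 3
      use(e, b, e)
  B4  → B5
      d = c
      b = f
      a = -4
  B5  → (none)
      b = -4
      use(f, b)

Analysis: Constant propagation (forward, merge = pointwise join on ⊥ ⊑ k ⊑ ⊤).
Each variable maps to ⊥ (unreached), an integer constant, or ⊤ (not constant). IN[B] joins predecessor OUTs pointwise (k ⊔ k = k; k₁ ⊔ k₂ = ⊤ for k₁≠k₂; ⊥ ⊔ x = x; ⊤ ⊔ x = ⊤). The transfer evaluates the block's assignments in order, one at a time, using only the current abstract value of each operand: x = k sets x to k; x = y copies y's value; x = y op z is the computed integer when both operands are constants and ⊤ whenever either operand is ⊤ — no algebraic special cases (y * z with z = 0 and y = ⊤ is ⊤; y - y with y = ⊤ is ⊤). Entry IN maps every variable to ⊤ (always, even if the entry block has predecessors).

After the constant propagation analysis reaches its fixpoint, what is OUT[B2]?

Answer: {a: ⊤, b: ⊤, c: ⊤, d: ⊤, e: ⊤, f: -4}

Trace:
Converged values:
  B0:   IN=(all ⊤)   OUT=(all ⊤)
  B1:   IN=(all ⊤)   OUT={f:-4; rest ⊤}
  B2:   IN={f:-4; rest ⊤}   OUT={f:-4; rest ⊤}
  B3:   IN={f:-4; rest ⊤}   OUT={e:3, f:-4; rest ⊤}
  B4:   IN={e:3, f:-4; rest ⊤}   OUT={a:-4, b:-4, e:3, f:-4; rest ⊤}
  B5:   IN={f:-4; rest ⊤}   OUT={b:-4, f:-4; rest ⊤}

Merge at B2: IN[B2] = OUT[B1] ⊔ OUT[B3] = {a: ⊤, b: ⊤, c: ⊤, d: ⊤, e: ⊤, f: -4}
Applying B2's transfer function to that IN value gives OUT[B2] (row B2 above).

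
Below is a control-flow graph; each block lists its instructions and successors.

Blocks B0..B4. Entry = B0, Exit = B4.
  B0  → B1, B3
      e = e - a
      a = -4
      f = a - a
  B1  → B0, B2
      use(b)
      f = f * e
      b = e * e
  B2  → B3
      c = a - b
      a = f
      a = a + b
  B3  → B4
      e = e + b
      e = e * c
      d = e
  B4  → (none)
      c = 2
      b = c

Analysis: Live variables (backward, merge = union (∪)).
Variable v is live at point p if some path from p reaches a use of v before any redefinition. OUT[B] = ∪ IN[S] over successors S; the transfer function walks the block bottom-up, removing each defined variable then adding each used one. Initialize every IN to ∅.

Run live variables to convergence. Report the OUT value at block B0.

Answer: {a, b, c, e, f}

Derivation:
Per-block solution:
  B0: | IN={a, b, c, e} | OUT={a, b, c, e, f}
  B1: | IN={a, b, c, e, f} | OUT={a, b, c, e, f}
  B2: | IN={a, b, e, f} | OUT={b, c, e}
  B3: | IN={b, c, e} | OUT={}
  B4: | IN={} | OUT={}

Merge at B0: OUT[B0] = IN[B1] ⊔ IN[B3] = {a, b, c, e, f}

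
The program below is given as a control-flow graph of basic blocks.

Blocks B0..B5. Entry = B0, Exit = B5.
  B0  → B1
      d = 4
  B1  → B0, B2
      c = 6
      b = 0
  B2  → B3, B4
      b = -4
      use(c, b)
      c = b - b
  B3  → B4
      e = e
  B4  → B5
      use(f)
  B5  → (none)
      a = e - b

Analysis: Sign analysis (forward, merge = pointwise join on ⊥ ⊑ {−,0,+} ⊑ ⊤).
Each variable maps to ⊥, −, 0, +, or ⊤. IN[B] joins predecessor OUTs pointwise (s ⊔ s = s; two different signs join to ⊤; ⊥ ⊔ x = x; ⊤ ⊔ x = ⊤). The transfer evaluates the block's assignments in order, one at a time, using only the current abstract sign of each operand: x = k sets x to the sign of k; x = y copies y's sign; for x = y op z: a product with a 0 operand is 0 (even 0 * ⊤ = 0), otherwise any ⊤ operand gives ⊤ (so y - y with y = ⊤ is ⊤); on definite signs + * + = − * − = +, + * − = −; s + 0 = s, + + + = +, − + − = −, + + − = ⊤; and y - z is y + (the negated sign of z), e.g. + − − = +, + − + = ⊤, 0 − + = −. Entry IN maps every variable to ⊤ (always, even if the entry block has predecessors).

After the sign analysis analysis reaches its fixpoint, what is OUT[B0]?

Per-block solution:
  B0:  IN=(all ⊤)  OUT={d:+; rest ⊤}
  B1:  IN={d:+; rest ⊤}  OUT={b:0, c:+, d:+; rest ⊤}
  B2:  IN={b:0, c:+, d:+; rest ⊤}  OUT={b:-, d:+; rest ⊤}
  B3:  IN={b:-, d:+; rest ⊤}  OUT={b:-, d:+; rest ⊤}
  B4:  IN={b:-, d:+; rest ⊤}  OUT={b:-, d:+; rest ⊤}
  B5:  IN={b:-, d:+; rest ⊤}  OUT={b:-, d:+; rest ⊤}

Merge at B0 (entry node, so the boundary value (all ⊤) is joined with the incoming edge(s)): IN[B0] = (all ⊤) ⊔ OUT[B1] = {a: ⊤, b: ⊤, c: ⊤, d: ⊤, e: ⊤, f: ⊤}
Applying B0's transfer function to that IN value gives OUT[B0] (row B0 above).

Answer: {a: ⊤, b: ⊤, c: ⊤, d: +, e: ⊤, f: ⊤}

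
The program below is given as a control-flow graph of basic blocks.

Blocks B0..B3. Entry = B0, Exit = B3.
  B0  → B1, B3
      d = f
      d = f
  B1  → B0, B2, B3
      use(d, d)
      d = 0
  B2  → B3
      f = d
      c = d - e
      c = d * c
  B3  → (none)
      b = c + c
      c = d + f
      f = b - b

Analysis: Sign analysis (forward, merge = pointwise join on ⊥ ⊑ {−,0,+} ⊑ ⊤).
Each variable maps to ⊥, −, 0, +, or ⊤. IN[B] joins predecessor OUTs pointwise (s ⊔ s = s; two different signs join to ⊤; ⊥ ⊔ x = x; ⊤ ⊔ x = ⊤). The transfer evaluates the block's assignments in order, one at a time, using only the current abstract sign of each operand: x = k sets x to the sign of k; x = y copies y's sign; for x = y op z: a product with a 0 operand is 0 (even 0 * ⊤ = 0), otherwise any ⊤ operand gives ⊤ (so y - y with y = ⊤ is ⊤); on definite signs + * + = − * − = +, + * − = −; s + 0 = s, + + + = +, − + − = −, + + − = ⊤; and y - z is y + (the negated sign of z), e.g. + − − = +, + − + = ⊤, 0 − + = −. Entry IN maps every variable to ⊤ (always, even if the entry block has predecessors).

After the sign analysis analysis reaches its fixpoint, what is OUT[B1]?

Answer: {a: ⊤, b: ⊤, c: ⊤, d: 0, e: ⊤, f: ⊤}

Trace:
Per-block solution:
  B0: | IN=(all ⊤) | OUT=(all ⊤)
  B1: | IN=(all ⊤) | OUT={d:0; rest ⊤}
  B2: | IN={d:0; rest ⊤} | OUT={c:0, d:0, f:0; rest ⊤}
  B3: | IN=(all ⊤) | OUT=(all ⊤)

Merge at B1: IN[B1] = OUT[B0] = {a: ⊤, b: ⊤, c: ⊤, d: ⊤, e: ⊤, f: ⊤}
Applying B1's transfer function to that IN value gives OUT[B1] (row B1 above).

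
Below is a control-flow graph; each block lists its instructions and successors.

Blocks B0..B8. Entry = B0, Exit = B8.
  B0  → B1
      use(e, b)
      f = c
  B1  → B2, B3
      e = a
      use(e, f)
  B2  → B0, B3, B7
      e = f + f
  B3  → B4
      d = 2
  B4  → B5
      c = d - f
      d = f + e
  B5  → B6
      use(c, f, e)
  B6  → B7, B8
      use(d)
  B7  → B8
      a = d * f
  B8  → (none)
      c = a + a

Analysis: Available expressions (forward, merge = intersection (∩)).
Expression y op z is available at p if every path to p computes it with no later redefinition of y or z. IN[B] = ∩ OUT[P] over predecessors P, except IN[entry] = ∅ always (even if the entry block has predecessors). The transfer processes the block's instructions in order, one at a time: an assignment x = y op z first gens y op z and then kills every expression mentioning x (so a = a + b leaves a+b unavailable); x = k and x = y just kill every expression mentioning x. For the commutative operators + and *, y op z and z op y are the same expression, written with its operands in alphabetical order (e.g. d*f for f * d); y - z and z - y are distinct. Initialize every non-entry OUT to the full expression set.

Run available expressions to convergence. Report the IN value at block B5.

Answer: {e+f}

Working:
Fixpoint table:
  B0:  IN={}  OUT={}
  B1:  IN={}  OUT={}
  B2:  IN={}  OUT={f+f}
  B3:  IN={}  OUT={}
  B4:  IN={}  OUT={e+f}
  B5:  IN={e+f}  OUT={e+f}
  B6:  IN={e+f}  OUT={e+f}
  B7:  IN={}  OUT={d*f}
  B8:  IN={}  OUT={a+a}

Merge at B5: IN[B5] = OUT[B4] = {e+f}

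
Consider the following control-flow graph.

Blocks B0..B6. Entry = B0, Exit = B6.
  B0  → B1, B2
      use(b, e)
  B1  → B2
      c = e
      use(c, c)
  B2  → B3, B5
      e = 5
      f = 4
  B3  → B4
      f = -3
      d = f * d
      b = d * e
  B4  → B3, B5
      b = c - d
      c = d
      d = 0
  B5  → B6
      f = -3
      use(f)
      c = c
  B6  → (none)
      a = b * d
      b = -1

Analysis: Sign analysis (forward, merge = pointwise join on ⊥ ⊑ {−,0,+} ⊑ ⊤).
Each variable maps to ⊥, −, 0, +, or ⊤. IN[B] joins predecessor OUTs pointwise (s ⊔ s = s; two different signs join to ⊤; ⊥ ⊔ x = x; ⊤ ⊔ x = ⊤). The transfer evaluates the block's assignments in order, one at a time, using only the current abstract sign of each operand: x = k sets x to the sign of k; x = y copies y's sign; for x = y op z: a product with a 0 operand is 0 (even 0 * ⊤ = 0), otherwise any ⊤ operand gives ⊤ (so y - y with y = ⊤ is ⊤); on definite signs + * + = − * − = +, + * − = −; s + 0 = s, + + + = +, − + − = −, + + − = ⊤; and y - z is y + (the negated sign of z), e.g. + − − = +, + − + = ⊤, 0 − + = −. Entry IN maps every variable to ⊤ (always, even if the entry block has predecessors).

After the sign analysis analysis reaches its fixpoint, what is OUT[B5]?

Answer: {a: ⊤, b: ⊤, c: ⊤, d: ⊤, e: +, f: -}

Trace:
Fixpoint table:
  B0:   IN=(all ⊤)   OUT=(all ⊤)
  B1:   IN=(all ⊤)   OUT=(all ⊤)
  B2:   IN=(all ⊤)   OUT={e:+, f:+; rest ⊤}
  B3:   IN={e:+; rest ⊤}   OUT={e:+, f:-; rest ⊤}
  B4:   IN={e:+, f:-; rest ⊤}   OUT={d:0, e:+, f:-; rest ⊤}
  B5:   IN={e:+; rest ⊤}   OUT={e:+, f:-; rest ⊤}
  B6:   IN={e:+, f:-; rest ⊤}   OUT={b:-, e:+, f:-; rest ⊤}

Merge at B5: IN[B5] = OUT[B2] ⊔ OUT[B4] = {a: ⊤, b: ⊤, c: ⊤, d: ⊤, e: +, f: ⊤}
Applying B5's transfer function to that IN value gives OUT[B5] (row B5 above).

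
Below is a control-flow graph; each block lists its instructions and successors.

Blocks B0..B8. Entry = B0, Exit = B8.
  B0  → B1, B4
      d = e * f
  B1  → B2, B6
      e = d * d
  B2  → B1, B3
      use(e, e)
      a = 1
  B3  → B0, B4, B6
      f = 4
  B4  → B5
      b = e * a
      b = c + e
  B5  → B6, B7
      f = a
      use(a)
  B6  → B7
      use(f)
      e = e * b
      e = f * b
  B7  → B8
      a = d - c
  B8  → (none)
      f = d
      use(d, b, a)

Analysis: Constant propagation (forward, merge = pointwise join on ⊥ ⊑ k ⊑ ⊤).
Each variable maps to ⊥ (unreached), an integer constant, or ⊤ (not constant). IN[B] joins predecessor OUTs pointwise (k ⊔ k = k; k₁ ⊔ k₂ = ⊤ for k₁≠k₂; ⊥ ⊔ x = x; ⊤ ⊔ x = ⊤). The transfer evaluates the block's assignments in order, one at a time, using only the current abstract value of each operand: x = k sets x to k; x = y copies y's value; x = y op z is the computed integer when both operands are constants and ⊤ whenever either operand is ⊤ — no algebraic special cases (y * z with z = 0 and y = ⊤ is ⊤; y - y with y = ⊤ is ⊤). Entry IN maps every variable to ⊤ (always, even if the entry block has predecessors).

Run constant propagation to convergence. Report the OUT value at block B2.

Answer: {a: 1, b: ⊤, c: ⊤, d: ⊤, e: ⊤, f: ⊤}

Derivation:
Fixpoint table:
  B0:  IN=(all ⊤)  OUT=(all ⊤)
  B1:  IN=(all ⊤)  OUT=(all ⊤)
  B2:  IN=(all ⊤)  OUT={a:1; rest ⊤}
  B3:  IN={a:1; rest ⊤}  OUT={a:1, f:4; rest ⊤}
  B4:  IN=(all ⊤)  OUT=(all ⊤)
  B5:  IN=(all ⊤)  OUT=(all ⊤)
  B6:  IN=(all ⊤)  OUT=(all ⊤)
  B7:  IN=(all ⊤)  OUT=(all ⊤)
  B8:  IN=(all ⊤)  OUT=(all ⊤)

Merge at B2: IN[B2] = OUT[B1] = {a: ⊤, b: ⊤, c: ⊤, d: ⊤, e: ⊤, f: ⊤}
Applying B2's transfer function to that IN value gives OUT[B2] (row B2 above).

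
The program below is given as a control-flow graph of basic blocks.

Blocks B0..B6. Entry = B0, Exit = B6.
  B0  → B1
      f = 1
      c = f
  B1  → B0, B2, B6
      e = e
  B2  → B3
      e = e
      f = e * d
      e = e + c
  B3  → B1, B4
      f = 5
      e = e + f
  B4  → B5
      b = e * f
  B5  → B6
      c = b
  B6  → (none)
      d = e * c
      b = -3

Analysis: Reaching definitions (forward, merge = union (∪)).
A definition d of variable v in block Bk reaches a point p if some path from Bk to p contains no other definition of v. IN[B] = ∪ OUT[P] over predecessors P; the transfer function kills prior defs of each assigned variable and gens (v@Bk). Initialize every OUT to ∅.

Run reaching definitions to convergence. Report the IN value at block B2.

Converged values:
  B0:  IN={c@B0, e@B1, f@B0, f@B3}  OUT={c@B0, e@B1, f@B0}
  B1:  IN={c@B0, e@B1, e@B3, f@B0, f@B3}  OUT={c@B0, e@B1, f@B0, f@B3}
  B2:  IN={c@B0, e@B1, f@B0, f@B3}  OUT={c@B0, e@B2, f@B2}
  B3:  IN={c@B0, e@B2, f@B2}  OUT={c@B0, e@B3, f@B3}
  B4:  IN={c@B0, e@B3, f@B3}  OUT={b@B4, c@B0, e@B3, f@B3}
  B5:  IN={b@B4, c@B0, e@B3, f@B3}  OUT={b@B4, c@B5, e@B3, f@B3}
  B6:  IN={b@B4, c@B0, c@B5, e@B1, e@B3, f@B0, f@B3}  OUT={b@B6, c@B0, c@B5, d@B6, e@B1, e@B3, f@B0, f@B3}

Merge at B2: IN[B2] = OUT[B1] = {c@B0, e@B1, f@B0, f@B3}

Answer: {c@B0, e@B1, f@B0, f@B3}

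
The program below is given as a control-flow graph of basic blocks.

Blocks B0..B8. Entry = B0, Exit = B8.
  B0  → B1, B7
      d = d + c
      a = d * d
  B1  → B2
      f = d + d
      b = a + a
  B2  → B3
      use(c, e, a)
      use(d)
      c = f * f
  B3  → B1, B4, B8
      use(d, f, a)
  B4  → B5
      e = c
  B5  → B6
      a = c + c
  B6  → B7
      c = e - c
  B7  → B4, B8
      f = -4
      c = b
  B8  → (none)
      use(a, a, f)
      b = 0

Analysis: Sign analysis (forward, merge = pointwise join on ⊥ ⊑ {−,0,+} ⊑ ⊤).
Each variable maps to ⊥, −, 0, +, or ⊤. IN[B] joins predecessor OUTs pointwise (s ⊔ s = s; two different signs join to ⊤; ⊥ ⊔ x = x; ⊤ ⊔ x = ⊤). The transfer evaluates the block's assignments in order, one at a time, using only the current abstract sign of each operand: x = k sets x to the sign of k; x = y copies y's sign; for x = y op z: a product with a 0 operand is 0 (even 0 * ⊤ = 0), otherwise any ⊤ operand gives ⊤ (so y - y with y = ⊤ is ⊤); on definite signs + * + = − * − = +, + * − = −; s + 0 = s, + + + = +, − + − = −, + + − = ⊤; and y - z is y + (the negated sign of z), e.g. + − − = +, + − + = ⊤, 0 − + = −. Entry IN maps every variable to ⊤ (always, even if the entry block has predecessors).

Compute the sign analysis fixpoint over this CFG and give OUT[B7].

Fixpoint table:
  B0: | IN=(all ⊤) | OUT=(all ⊤)
  B1: | IN=(all ⊤) | OUT=(all ⊤)
  B2: | IN=(all ⊤) | OUT=(all ⊤)
  B3: | IN=(all ⊤) | OUT=(all ⊤)
  B4: | IN=(all ⊤) | OUT=(all ⊤)
  B5: | IN=(all ⊤) | OUT=(all ⊤)
  B6: | IN=(all ⊤) | OUT=(all ⊤)
  B7: | IN=(all ⊤) | OUT={f:-; rest ⊤}
  B8: | IN=(all ⊤) | OUT={b:0; rest ⊤}

Merge at B7: IN[B7] = OUT[B0] ⊔ OUT[B6] = {a: ⊤, b: ⊤, c: ⊤, d: ⊤, e: ⊤, f: ⊤}
Applying B7's transfer function to that IN value gives OUT[B7] (row B7 above).

Answer: {a: ⊤, b: ⊤, c: ⊤, d: ⊤, e: ⊤, f: -}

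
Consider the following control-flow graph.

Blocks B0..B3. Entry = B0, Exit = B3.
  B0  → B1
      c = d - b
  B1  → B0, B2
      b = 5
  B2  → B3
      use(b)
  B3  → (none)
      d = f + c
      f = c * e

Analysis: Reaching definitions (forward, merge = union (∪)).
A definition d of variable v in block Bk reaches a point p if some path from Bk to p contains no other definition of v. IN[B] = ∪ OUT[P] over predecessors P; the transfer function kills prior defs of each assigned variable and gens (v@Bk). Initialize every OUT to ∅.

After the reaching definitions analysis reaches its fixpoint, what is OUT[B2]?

Fixpoint table:
  B0:   IN={b@B1, c@B0}   OUT={b@B1, c@B0}
  B1:   IN={b@B1, c@B0}   OUT={b@B1, c@B0}
  B2:   IN={b@B1, c@B0}   OUT={b@B1, c@B0}
  B3:   IN={b@B1, c@B0}   OUT={b@B1, c@B0, d@B3, f@B3}

Merge at B2: IN[B2] = OUT[B1] = {b@B1, c@B0}
Applying B2's transfer function to that IN value gives OUT[B2] (row B2 above).

Answer: {b@B1, c@B0}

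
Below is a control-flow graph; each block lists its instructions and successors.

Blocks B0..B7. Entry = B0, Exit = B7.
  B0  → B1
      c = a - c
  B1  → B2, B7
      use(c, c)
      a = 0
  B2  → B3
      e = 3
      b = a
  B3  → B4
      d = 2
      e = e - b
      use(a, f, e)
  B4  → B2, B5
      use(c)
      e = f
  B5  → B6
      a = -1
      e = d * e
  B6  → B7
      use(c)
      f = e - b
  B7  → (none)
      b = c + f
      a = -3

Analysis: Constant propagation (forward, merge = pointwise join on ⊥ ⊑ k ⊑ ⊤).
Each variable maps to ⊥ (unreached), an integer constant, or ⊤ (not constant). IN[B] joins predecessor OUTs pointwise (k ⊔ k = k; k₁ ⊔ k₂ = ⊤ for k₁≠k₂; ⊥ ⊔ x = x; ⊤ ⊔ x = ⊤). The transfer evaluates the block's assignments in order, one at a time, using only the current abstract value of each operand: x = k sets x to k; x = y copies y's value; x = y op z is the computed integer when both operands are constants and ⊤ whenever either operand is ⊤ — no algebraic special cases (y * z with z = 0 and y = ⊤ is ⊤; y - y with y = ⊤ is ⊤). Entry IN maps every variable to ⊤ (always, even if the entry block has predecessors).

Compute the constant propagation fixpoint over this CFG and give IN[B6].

Fixpoint table:
  B0:  IN=(all ⊤)  OUT=(all ⊤)
  B1:  IN=(all ⊤)  OUT={a:0; rest ⊤}
  B2:  IN={a:0; rest ⊤}  OUT={a:0, b:0, e:3; rest ⊤}
  B3:  IN={a:0, b:0, e:3; rest ⊤}  OUT={a:0, b:0, d:2, e:3; rest ⊤}
  B4:  IN={a:0, b:0, d:2, e:3; rest ⊤}  OUT={a:0, b:0, d:2; rest ⊤}
  B5:  IN={a:0, b:0, d:2; rest ⊤}  OUT={a:-1, b:0, d:2; rest ⊤}
  B6:  IN={a:-1, b:0, d:2; rest ⊤}  OUT={a:-1, b:0, d:2; rest ⊤}
  B7:  IN=(all ⊤)  OUT={a:-3; rest ⊤}

Merge at B6: IN[B6] = OUT[B5] = {a: -1, b: 0, c: ⊤, d: 2, e: ⊤, f: ⊤}

Answer: {a: -1, b: 0, c: ⊤, d: 2, e: ⊤, f: ⊤}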